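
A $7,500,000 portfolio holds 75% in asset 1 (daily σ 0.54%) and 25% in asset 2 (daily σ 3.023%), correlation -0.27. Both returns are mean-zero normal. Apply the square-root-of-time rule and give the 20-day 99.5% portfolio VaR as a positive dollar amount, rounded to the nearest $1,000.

σ_p = √(0.75²·0.54² + 0.25²·3.023² + 2·-0.27·0.75·0.25·0.54·3.023) = 0.755%.
σ_{20d} = 0.755% × √20 = 3.376%.
z(99.5%) = 2.576.
VaR = 2.576 × 3.376% = 8.697%; on $7,500,000 that is $652,275.

$652,000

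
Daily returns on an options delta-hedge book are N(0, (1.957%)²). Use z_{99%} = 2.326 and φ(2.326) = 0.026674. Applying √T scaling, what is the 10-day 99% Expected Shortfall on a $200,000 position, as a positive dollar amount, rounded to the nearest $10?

σ_{10d} = 1.957% × √10 = 6.189%.
ES multiplier = φ(z)/(1−α) = 0.026674/0.01 = 2.667.
ES = 6.189% × 2.667 = 16.506%; on $200,000: $33,012.

$33,010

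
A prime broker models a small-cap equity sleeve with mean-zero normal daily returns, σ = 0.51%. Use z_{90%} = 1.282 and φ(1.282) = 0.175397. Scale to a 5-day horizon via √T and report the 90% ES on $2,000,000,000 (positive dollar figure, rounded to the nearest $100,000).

σ_{5d} = 0.51% × √5 = 1.140%.
ES multiplier = φ(z)/(1−α) = 0.175397/0.1 = 1.754.
ES = 1.140% × 1.754 = 2.000%; on $2,000,000,000: $40,000,000.

$40,000,000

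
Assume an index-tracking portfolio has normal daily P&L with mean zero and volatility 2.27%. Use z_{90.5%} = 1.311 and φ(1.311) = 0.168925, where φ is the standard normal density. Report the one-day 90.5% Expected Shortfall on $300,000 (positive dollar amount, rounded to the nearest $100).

Tail multiplier: φ(z)/(1−α) = 0.168925 / 0.095 = 1.778.
ES = 2.27% × 1.778 = 4.036%.
On $300,000: 0.04036 × $300,000 = $12,108.

$12,100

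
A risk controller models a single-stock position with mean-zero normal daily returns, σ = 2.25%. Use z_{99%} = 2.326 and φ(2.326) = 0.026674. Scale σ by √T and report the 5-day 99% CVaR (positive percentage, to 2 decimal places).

13.42%

σ_{5d} = 2.25% × √5 = 5.031%.
ES multiplier = φ(z)/(1−α) = 0.026674/0.01 = 2.667.
ES = 5.031% × 2.667 = 13.418%.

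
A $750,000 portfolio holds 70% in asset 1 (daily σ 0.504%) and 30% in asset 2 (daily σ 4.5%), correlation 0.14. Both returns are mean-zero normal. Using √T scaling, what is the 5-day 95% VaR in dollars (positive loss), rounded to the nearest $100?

σ_p = √(0.7²·0.504² + 0.3²·4.5² + 2·0.14·0.7·0.3·0.504·4.5) = 1.442%.
σ_{5d} = 1.442% × √5 = 3.224%.
z(95%) = 1.645.
VaR = 1.645 × 3.224% = 5.303%; on $750,000 that is $39,772.

$39,800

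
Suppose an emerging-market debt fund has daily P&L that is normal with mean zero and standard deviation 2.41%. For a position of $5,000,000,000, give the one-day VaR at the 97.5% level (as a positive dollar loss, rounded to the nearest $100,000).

$236,200,000

At 97.5% one-sided, z = 1.960.
VaR = z·σ = 1.960 × 2.41% = 4.724%.
On $5,000,000,000: 0.04724 × $5,000,000,000 = $236,200,000.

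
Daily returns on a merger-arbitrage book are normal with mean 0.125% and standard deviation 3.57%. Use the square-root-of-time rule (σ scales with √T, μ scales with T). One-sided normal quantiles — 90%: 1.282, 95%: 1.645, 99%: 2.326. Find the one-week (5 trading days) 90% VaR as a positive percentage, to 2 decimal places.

9.61%

σ_{5d} = 3.57% × √5 = 7.983%; μ_{5d} = 5 × 0.125% = 0.625%.
VaR = −(0.625%) + 1.282 × 7.983% = 9.609%.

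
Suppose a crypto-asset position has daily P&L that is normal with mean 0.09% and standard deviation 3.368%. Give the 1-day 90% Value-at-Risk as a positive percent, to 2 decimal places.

At 90% one-sided, z = 1.282.
VaR = −μ + z·σ = −(0.09%) + 1.282 × 3.368% = 4.228%.

4.23%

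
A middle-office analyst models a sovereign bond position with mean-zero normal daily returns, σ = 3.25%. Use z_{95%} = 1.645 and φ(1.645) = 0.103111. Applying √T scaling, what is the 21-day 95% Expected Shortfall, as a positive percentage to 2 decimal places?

30.71%

σ_{21d} = 3.25% × √21 = 14.893%.
ES multiplier = φ(z)/(1−α) = 0.103111/0.05 = 2.062.
ES = 14.893% × 2.062 = 30.709%.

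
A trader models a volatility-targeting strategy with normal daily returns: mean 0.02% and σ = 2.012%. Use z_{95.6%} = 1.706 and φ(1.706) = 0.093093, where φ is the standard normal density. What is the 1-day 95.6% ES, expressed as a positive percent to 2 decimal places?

Tail multiplier: φ(z)/(1−α) = 0.093093 / 0.044 = 2.116.
ES = −(0.02%) + 2.012% × 2.116 = 4.237%.

4.24%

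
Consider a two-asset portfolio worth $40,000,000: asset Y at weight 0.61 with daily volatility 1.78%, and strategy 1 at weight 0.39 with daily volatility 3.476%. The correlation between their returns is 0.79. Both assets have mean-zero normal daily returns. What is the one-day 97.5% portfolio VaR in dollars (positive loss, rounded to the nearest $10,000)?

$1,810,000

σ_p² = 0.61²·1.78² + 0.39²·3.476² + 2·0.79·0.61·0.39·1.78·3.476 = 5.3424 (%²).
σ_p = √5.3424 = 2.311%.
At 97.5%, z = 1.960.
VaR = 1.960 × 2.311% = 4.530%; on $40,000,000 that is $1,812,000.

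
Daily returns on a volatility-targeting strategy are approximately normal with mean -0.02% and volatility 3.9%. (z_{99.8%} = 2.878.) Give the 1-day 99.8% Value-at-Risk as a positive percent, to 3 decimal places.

VaR = −μ + z·σ = −(-0.02%) + 2.878 × 3.9% = 11.244%.

11.244%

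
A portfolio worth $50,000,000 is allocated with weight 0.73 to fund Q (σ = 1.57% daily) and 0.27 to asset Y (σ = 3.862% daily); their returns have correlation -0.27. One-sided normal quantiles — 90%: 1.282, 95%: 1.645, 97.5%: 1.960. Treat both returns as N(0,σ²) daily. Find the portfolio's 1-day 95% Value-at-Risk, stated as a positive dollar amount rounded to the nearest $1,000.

σ_p² = 0.73²·1.57² + 0.27²·3.862² + 2·-0.27·0.73·0.27·1.57·3.862 = 1.7555 (%²).
σ_p = √1.7555 = 1.325%.
VaR = 1.645 × 1.325% = 2.180%; on $50,000,000 that is $1,090,000.

$1,090,000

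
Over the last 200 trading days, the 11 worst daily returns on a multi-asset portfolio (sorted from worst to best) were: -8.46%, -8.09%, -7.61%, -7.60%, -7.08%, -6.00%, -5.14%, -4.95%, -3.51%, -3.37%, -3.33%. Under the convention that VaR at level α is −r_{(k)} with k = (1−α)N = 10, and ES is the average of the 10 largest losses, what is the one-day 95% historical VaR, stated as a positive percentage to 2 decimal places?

3.37%

k = 10; the 10th lowest return is -3.37%, so VaR = 3.37%.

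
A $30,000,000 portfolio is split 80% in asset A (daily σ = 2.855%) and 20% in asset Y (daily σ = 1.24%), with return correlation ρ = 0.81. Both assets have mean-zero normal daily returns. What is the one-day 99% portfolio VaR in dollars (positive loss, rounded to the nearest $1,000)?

$1,737,000

σ_p² = 0.8²·2.855² + 0.2²·1.24² + 2·0.81·0.8·0.2·2.855·1.24 = 6.1958 (%²).
σ_p = √6.1958 = 2.489%.
At 99%, z = 2.326.
VaR = 2.326 × 2.489% = 5.789%; on $30,000,000 that is $1,736,700.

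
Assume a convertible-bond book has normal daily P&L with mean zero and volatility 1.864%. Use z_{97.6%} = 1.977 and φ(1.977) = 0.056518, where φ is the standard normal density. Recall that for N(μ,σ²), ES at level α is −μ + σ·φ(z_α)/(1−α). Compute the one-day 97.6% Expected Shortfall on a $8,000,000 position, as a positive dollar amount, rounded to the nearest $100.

Tail multiplier: φ(z)/(1−α) = 0.056518 / 0.024 = 2.355.
ES = 1.864% × 2.355 = 4.390%.
On $8,000,000: 0.04390 × $8,000,000 = $351,200.

$351,200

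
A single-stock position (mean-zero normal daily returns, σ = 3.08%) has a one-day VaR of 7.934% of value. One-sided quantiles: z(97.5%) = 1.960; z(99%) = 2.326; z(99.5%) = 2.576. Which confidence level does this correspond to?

99.5%

Implied z = VaR/σ = 7.934 / 3.08 = 2.576.
This matches z(99.5%) = 2.576.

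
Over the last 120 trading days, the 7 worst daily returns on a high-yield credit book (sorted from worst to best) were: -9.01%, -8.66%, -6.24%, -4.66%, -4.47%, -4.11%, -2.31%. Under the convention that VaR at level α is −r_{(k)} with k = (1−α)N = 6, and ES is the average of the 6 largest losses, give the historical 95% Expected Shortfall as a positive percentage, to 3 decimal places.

6.192%

The 6 worst returns sum to -37.15%.
ES = −(-37.15%) / 6 = 6.1916…% ≈ 6.192%.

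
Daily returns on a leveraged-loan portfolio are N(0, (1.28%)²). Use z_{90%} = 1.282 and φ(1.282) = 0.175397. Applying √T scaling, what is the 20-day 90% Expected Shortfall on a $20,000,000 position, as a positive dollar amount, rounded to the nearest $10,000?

σ_{20d} = 1.28% × √20 = 5.724%.
ES multiplier = φ(z)/(1−α) = 0.175397/0.1 = 1.754.
ES = 5.724% × 1.754 = 10.040%; on $20,000,000: $2,008,000.

$2,010,000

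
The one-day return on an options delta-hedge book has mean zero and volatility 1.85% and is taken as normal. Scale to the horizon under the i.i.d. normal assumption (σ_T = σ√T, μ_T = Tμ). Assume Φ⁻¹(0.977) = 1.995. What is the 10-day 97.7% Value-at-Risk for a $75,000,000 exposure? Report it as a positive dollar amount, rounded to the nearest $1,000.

σ_{10d} = 1.85% × √10 = 5.850%.
VaR = 1.995 × 5.850% = 11.671%.
On $75,000,000: 0.11671 × $75,000,000 = $8,753,250.

$8,753,000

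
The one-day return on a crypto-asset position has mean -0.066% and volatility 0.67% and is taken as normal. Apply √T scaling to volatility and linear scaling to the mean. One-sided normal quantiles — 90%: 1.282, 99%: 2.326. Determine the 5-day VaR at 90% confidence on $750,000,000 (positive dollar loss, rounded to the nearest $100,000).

σ_{5d} = 0.67% × √5 = 1.498%; μ_{5d} = 5 × -0.066% = -0.330%.
VaR = −(-0.330%) + 1.282 × 1.498% = 2.250%.
On $750,000,000: 0.02250 × $750,000,000 = $16,875,000.

$16,900,000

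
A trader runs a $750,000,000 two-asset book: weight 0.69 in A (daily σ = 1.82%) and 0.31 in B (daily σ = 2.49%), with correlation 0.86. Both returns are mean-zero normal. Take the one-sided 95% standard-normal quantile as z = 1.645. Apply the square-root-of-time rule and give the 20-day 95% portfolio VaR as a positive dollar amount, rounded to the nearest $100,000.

$108,100,000

σ_p = √(0.69²·1.82² + 0.31²·2.49² + 2·0.86·0.69·0.31·1.82·2.49) = 1.960%.
σ_{20d} = 1.960% × √20 = 8.765%.
VaR = 1.645 × 8.765% = 14.418%; on $750,000,000 that is $108,135,000.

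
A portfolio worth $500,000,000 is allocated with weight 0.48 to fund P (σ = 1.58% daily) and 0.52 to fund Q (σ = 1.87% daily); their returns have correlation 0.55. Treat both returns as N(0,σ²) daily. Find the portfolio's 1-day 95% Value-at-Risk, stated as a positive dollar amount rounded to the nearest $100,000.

$12,600,000

σ_p² = 0.48²·1.58² + 0.52²·1.87² + 2·0.55·0.48·0.52·1.58·1.87 = 2.3319 (%²).
σ_p = √2.3319 = 1.527%.
At 95%, z = 1.645.
VaR = 1.645 × 1.527% = 2.512%; on $500,000,000 that is $12,560,000.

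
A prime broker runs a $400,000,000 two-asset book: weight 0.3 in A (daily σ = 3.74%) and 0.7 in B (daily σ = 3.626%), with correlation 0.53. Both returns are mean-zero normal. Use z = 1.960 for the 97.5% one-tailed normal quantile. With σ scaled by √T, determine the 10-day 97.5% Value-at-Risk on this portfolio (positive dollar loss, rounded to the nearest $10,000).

$81,170,000

σ_p = √(0.3²·3.74² + 0.7²·3.626² + 2·0.53·0.3·0.7·3.74·3.626) = 3.274%.
σ_{10d} = 3.274% × √10 = 10.353%.
VaR = 1.960 × 10.353% = 20.292%; on $400,000,000 that is $81,168,000.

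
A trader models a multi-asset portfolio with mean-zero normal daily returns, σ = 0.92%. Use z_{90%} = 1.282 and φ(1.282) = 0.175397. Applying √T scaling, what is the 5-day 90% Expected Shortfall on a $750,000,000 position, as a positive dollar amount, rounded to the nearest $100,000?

σ_{5d} = 0.92% × √5 = 2.057%.
ES multiplier = φ(z)/(1−α) = 0.175397/0.1 = 1.754.
ES = 2.057% × 1.754 = 3.608%; on $750,000,000: $27,060,000.

$27,100,000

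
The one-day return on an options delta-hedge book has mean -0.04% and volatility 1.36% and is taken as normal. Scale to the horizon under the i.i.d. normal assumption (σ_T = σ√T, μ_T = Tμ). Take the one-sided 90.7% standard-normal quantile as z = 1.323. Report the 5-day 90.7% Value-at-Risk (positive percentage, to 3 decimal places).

4.223%

σ_{5d} = 1.36% × √5 = 3.041%; μ_{5d} = 5 × -0.04% = -0.200%.
VaR = −(-0.200%) + 1.323 × 3.041% = 4.223%.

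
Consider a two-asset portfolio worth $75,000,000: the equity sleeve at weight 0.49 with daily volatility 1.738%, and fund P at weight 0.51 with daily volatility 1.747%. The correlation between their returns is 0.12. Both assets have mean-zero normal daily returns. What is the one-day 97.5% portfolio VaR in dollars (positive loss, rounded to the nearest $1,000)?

σ_p² = 0.49²·1.738² + 0.51²·1.747² + 2·0.12·0.49·0.51·1.738·1.747 = 1.7012 (%²).
σ_p = √1.7012 = 1.304%.
At 97.5%, z = 1.960.
VaR = 1.960 × 1.304% = 2.556%; on $75,000,000 that is $1,917,000.

$1,917,000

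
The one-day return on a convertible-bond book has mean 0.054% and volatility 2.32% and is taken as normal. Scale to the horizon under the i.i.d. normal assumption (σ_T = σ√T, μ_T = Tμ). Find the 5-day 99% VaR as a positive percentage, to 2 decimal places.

At 99%, z = 2.326.
σ_{5d} = 2.32% × √5 = 5.188%; μ_{5d} = 5 × 0.054% = 0.270%.
VaR = −(0.270%) + 2.326 × 5.188% = 11.797%.

11.80%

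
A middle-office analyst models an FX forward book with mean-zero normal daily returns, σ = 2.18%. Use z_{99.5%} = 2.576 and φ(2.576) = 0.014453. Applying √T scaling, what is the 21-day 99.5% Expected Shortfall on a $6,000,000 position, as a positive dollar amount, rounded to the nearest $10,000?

$1,730,000

σ_{21d} = 2.18% × √21 = 9.990%.
ES multiplier = φ(z)/(1−α) = 0.014453/0.005 = 2.891.
ES = 9.990% × 2.891 = 28.881%; on $6,000,000: $1,732,860.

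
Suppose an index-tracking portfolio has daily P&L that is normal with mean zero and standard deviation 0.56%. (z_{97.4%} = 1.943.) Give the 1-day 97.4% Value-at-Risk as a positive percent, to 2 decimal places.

1.09%

VaR = z·σ = 1.943 × 0.56% = 1.088%.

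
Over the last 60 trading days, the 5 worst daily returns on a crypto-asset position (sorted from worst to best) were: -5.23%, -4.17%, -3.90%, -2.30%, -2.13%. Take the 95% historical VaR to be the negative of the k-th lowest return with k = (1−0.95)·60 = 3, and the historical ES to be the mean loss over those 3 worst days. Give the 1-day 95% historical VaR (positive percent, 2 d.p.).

k = 3; the 3rd lowest return is -3.90%, so VaR = 3.90%.

3.90%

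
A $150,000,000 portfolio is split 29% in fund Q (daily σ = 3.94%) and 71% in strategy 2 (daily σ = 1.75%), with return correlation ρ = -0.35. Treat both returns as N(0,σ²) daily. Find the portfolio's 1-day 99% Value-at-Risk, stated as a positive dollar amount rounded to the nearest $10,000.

$4,750,000

σ_p² = 0.29²·3.94² + 0.71²·1.75² + 2·-0.35·0.29·0.71·3.94·1.75 = 1.8556 (%²).
σ_p = √1.8556 = 1.362%.
At 99%, z = 2.326.
VaR = 2.326 × 1.362% = 3.168%; on $150,000,000 that is $4,752,000.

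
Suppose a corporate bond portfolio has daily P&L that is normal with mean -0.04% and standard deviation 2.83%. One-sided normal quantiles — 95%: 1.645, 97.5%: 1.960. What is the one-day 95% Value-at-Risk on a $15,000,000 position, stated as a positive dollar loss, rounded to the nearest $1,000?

VaR = −μ + z·σ = −(-0.04%) + 1.645 × 2.83% = 4.695%.
On $15,000,000: 0.04695 × $15,000,000 = $704,250.

$704,000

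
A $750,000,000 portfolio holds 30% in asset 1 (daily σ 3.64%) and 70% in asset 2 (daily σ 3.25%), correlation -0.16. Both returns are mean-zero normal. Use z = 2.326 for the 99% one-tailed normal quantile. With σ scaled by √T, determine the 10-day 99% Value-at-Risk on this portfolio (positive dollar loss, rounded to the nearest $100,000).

σ_p = √(0.3²·3.64² + 0.7²·3.25² + 2·-0.16·0.3·0.7·3.64·3.25) = 2.361%.
σ_{10d} = 2.361% × √10 = 7.466%.
VaR = 2.326 × 7.466% = 17.366%; on $750,000,000 that is $130,245,000.

$130,200,000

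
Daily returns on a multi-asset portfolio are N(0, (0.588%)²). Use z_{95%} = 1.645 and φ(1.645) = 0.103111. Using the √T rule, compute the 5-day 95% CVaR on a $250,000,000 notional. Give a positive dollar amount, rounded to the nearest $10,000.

$6,780,000

σ_{5d} = 0.588% × √5 = 1.315%.
ES multiplier = φ(z)/(1−α) = 0.103111/0.05 = 2.062.
ES = 1.315% × 2.062 = 2.712%; on $250,000,000: $6,780,000.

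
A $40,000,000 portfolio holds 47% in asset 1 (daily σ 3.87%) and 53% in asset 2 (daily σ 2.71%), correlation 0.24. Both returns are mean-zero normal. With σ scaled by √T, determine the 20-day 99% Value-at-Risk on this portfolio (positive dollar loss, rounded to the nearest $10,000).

$10,710,000

σ_p = √(0.47²·3.87² + 0.53²·2.71² + 2·0.24·0.47·0.53·3.87·2.71) = 2.574%.
σ_{20d} = 2.574% × √20 = 11.511%.
z(99%) = 2.326.
VaR = 2.326 × 11.511% = 26.775%; on $40,000,000 that is $10,710,000.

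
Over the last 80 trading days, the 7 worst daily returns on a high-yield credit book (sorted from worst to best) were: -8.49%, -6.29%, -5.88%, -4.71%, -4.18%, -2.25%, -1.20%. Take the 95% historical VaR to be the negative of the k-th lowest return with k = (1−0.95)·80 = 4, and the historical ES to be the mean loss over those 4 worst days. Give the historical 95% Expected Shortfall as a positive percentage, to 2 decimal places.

The 4 worst returns sum to -25.37%.
ES = −(-25.37%) / 4 = 6.3425% ≈ 6.34%.

6.34%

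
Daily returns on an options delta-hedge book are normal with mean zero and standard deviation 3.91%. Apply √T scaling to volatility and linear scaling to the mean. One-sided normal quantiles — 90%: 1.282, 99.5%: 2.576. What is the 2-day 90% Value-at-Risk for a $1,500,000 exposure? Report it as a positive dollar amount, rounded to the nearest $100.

$106,300

σ_{2d} = 3.91% × √2 = 5.530%.
VaR = 1.282 × 5.530% = 7.089%.
On $1,500,000: 0.07089 × $1,500,000 = $106,335.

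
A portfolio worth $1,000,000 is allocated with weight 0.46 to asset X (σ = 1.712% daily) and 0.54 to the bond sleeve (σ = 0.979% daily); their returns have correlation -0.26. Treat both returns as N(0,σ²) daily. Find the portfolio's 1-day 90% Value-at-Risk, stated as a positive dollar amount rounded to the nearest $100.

$10,600

σ_p² = 0.46²·1.712² + 0.54²·0.979² + 2·-0.26·0.46·0.54·1.712·0.979 = 0.6832 (%²).
σ_p = √0.6832 = 0.827%.
At 90%, z = 1.282.
VaR = 1.282 × 0.827% = 1.060%; on $1,000,000 that is $10,600.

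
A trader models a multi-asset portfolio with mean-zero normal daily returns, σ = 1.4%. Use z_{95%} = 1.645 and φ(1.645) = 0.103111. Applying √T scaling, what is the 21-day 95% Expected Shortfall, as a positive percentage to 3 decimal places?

σ_{21d} = 1.4% × √21 = 6.416%.
ES multiplier = φ(z)/(1−α) = 0.103111/0.05 = 2.062.
ES = 6.416% × 2.062 = 13.230%.

13.230%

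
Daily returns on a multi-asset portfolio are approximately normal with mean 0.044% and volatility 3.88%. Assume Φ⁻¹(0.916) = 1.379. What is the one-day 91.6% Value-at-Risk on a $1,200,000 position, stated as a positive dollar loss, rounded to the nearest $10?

VaR = −μ + z·σ = −(0.044%) + 1.379 × 3.88% = 5.307%.
On $1,200,000: 0.05307 × $1,200,000 = $63,684.

$63,680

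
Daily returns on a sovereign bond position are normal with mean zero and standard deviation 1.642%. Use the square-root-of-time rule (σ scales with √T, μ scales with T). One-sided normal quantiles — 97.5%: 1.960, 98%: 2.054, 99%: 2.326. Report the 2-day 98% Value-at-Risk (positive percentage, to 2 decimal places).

σ_{2d} = 1.642% × √2 = 2.322%.
VaR = 2.054 × 2.322% = 4.769%.

4.77%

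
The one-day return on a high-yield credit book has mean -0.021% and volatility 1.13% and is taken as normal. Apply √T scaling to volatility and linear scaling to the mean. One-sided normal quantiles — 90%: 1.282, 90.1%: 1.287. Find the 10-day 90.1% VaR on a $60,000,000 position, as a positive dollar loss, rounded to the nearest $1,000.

$2,885,000

σ_{10d} = 1.13% × √10 = 3.573%; μ_{10d} = 10 × -0.021% = -0.210%.
VaR = −(-0.210%) + 1.287 × 3.573% = 4.808%.
On $60,000,000: 0.04808 × $60,000,000 = $2,884,800.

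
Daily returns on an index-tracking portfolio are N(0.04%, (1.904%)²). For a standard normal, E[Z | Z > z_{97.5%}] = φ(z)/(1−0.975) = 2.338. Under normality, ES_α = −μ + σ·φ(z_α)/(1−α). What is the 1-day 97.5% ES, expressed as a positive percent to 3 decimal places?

ES = −(0.04%) + 1.904% × 2.338 = 4.412%.

4.412%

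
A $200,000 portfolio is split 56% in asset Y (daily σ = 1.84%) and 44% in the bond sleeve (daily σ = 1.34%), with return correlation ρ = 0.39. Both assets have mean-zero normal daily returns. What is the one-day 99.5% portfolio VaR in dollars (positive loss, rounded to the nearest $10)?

$7,070

σ_p² = 0.56²·1.84² + 0.44²·1.34² + 2·0.39·0.56·0.44·1.84·1.34 = 1.8832 (%²).
σ_p = √1.8832 = 1.372%.
At 99.5%, z = 2.576.
VaR = 2.576 × 1.372% = 3.534%; on $200,000 that is $7,068.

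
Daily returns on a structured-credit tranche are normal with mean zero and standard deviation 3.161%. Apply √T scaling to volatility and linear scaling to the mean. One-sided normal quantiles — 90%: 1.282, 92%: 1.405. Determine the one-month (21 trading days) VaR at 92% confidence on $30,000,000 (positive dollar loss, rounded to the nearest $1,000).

σ_{21d} = 3.161% × √21 = 14.486%.
VaR = 1.405 × 14.486% = 20.353%.
On $30,000,000: 0.20353 × $30,000,000 = $6,105,900.

$6,106,000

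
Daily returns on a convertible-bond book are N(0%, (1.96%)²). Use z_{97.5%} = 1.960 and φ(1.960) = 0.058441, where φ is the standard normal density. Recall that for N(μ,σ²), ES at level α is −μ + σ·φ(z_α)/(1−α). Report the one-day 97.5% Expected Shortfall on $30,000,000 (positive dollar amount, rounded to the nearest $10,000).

$1,370,000

Tail multiplier: φ(z)/(1−α) = 0.058441 / 0.025 = 2.338.
ES = 1.96% × 2.338 = 4.582%.
On $30,000,000: 0.04582 × $30,000,000 = $1,374,600.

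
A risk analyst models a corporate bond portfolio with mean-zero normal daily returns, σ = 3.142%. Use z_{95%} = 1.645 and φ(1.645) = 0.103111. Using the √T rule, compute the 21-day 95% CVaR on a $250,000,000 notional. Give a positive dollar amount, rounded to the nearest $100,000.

σ_{21d} = 3.142% × √21 = 14.398%.
ES multiplier = φ(z)/(1−α) = 0.103111/0.05 = 2.062.
ES = 14.398% × 2.062 = 29.689%; on $250,000,000: $74,222,500.

$74,200,000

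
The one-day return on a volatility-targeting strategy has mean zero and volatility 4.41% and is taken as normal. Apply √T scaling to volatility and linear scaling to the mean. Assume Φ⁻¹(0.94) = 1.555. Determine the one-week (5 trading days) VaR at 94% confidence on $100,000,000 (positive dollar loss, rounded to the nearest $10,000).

$15,330,000

σ_{5d} = 4.41% × √5 = 9.861%.
VaR = 1.555 × 9.861% = 15.334%.
On $100,000,000: 0.15334 × $100,000,000 = $15,334,000.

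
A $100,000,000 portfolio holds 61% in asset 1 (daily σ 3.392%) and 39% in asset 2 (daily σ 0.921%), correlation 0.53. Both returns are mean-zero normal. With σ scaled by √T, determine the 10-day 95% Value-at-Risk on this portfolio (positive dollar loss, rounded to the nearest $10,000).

$11,860,000

σ_p = √(0.61²·3.392² + 0.39²·0.921² + 2·0.53·0.61·0.39·3.392·0.921) = 2.280%.
σ_{10d} = 2.280% × √10 = 7.210%.
z(95%) = 1.645.
VaR = 1.645 × 7.210% = 11.860%; on $100,000,000 that is $11,860,000.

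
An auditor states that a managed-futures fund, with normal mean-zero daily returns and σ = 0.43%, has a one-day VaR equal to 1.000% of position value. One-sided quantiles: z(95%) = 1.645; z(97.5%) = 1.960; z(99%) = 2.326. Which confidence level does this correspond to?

99%

Implied z = VaR/σ = 1.000 / 0.43 = 2.326.
This matches z(99%) = 2.326.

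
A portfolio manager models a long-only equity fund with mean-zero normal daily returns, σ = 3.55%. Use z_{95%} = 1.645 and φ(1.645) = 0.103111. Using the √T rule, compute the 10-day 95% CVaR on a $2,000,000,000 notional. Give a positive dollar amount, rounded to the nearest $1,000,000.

σ_{10d} = 3.55% × √10 = 11.226%.
ES multiplier = φ(z)/(1−α) = 0.103111/0.05 = 2.062.
ES = 11.226% × 2.062 = 23.148%; on $2,000,000,000: $462,960,000.

$463,000,000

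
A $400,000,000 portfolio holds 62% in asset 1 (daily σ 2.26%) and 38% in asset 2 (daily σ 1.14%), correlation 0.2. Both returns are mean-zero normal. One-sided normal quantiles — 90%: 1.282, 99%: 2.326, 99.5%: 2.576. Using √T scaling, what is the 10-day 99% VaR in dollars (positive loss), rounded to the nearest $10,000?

σ_p = √(0.62²·2.26² + 0.38²·1.14² + 2·0.2·0.62·0.38·2.26·1.14) = 1.547%.
σ_{10d} = 1.547% × √10 = 4.892%.
VaR = 2.326 × 4.892% = 11.379%; on $400,000,000 that is $45,516,000.

$45,520,000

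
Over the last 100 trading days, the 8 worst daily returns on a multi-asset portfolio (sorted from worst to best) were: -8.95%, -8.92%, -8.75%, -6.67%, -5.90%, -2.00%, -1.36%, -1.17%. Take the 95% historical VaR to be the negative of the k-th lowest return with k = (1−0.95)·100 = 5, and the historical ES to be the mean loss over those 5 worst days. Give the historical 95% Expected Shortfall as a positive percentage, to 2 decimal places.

7.84%

The 5 worst returns sum to -39.19%.
ES = −(-39.19%) / 5 = 7.838% ≈ 7.84%.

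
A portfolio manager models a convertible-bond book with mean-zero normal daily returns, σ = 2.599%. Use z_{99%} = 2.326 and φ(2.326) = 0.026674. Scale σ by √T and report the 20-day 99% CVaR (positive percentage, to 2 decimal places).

σ_{20d} = 2.599% × √20 = 11.623%.
ES multiplier = φ(z)/(1−α) = 0.026674/0.01 = 2.667.
ES = 11.623% × 2.667 = 30.999%.

31.00%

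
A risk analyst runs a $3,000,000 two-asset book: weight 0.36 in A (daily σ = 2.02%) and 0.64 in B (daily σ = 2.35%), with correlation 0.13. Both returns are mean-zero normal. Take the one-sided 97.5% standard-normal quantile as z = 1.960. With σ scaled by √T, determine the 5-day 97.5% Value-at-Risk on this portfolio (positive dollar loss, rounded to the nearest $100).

$230,600

σ_p = √(0.36²·2.02² + 0.64²·2.35² + 2·0.13·0.36·0.64·2.02·2.35) = 1.754%.
σ_{5d} = 1.754% × √5 = 3.922%.
VaR = 1.960 × 3.922% = 7.687%; on $3,000,000 that is $230,610.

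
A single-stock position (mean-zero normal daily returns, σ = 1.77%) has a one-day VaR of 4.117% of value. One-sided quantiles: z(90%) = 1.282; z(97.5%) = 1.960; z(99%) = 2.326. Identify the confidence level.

Implied z = VaR/σ = 4.117 / 1.77 = 2.326.
This matches z(99%) = 2.326.

99%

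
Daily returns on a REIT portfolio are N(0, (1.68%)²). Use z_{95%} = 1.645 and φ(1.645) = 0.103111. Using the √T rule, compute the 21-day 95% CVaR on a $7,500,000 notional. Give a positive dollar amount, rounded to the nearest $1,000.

σ_{21d} = 1.68% × √21 = 7.699%.
ES multiplier = φ(z)/(1−α) = 0.103111/0.05 = 2.062.
ES = 7.699% × 2.062 = 15.875%; on $7,500,000: $1,190,625.

$1,191,000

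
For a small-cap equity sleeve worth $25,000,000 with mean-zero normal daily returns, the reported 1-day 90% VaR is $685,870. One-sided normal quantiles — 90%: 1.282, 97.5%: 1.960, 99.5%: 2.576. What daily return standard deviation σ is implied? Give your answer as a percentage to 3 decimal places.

VaR as a fraction: $685,870 / $25,000,000 = 2.743%.
σ = VaR / z = 2.743% / 1.282 = 2.140%.

2.140%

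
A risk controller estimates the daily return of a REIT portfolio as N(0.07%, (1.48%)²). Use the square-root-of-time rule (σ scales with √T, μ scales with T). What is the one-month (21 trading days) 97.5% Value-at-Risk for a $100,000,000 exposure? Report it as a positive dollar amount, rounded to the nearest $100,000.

At 97.5%, z = 1.960.
σ_{21d} = 1.48% × √21 = 6.782%; μ_{21d} = 21 × 0.07% = 1.470%.
VaR = −(1.470%) + 1.960 × 6.782% = 11.823%.
On $100,000,000: 0.11823 × $100,000,000 = $11,823,000.

$11,800,000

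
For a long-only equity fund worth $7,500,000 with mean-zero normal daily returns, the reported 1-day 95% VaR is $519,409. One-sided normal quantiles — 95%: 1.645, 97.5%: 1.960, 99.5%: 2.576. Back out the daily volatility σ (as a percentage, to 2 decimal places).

VaR as a fraction: $519,409 / $7,500,000 = 6.925%.
σ = VaR / z = 6.925% / 1.645 = 4.210%.

4.21%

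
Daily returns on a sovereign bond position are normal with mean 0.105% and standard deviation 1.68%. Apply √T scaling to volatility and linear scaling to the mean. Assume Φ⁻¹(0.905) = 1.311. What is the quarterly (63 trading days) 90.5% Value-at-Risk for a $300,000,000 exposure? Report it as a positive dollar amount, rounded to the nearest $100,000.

σ_{63d} = 1.68% × √63 = 13.335%; μ_{63d} = 63 × 0.105% = 6.615%.
VaR = −(6.615%) + 1.311 × 13.335% = 10.867%.
On $300,000,000: 0.10867 × $300,000,000 = $32,601,000.

$32,600,000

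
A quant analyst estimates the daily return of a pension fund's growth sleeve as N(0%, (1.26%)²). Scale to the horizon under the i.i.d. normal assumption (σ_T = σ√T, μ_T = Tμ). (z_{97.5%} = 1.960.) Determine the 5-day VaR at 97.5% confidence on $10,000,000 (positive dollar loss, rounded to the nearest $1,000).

σ_{5d} = 1.26% × √5 = 2.817%.
VaR = 1.960 × 2.817% = 5.521%.
On $10,000,000: 0.05521 × $10,000,000 = $552,100.

$552,000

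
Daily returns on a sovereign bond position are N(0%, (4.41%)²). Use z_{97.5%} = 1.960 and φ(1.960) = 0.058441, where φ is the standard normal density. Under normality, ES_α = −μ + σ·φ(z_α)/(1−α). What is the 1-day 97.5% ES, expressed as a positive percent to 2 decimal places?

Tail multiplier: φ(z)/(1−α) = 0.058441 / 0.025 = 2.338.
ES = 4.41% × 2.338 = 10.311%.

10.31%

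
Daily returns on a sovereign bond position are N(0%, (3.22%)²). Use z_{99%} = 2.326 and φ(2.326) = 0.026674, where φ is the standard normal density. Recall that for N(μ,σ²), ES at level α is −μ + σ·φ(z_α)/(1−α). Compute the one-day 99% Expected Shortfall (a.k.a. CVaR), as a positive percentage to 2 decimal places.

8.59%

Tail multiplier: φ(z)/(1−α) = 0.026674 / 0.01 = 2.667.
ES = 3.22% × 2.667 = 8.588%.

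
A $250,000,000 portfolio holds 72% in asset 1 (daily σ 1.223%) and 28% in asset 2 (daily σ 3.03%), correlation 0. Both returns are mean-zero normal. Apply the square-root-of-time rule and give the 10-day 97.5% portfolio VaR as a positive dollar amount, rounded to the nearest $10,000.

$18,950,000

σ_p = √(0.72²·1.223² + 0.28²·3.03² + 2·0·0.72·0.28·1.223·3.03) = 1.223%.
σ_{10d} = 1.223% × √10 = 3.867%.
z(97.5%) = 1.960.
VaR = 1.960 × 3.867% = 7.579%; on $250,000,000 that is $18,947,500.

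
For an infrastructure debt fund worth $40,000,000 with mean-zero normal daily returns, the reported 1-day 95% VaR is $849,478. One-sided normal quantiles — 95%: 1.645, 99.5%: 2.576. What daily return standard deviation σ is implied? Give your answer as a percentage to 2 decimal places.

VaR as a fraction: $849,478 / $40,000,000 = 2.124%.
σ = VaR / z = 2.124% / 1.645 = 1.291%.

1.29%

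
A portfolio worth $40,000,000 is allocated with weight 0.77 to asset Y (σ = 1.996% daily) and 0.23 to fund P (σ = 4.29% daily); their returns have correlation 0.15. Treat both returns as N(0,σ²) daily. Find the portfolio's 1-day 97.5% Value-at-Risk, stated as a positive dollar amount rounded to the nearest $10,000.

$1,530,000

σ_p² = 0.77²·1.996² + 0.23²·4.29² + 2·0.15·0.77·0.23·1.996·4.29 = 3.7906 (%²).
σ_p = √3.7906 = 1.947%.
At 97.5%, z = 1.960.
VaR = 1.960 × 1.947% = 3.816%; on $40,000,000 that is $1,526,400.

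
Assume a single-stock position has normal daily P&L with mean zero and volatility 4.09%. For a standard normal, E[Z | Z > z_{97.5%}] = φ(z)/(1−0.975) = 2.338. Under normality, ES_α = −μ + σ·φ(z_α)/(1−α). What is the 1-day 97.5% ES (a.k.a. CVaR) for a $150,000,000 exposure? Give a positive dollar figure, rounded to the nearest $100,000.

ES = 4.09% × 2.338 = 9.562%.
On $150,000,000: 0.09562 × $150,000,000 = $14,343,000.

$14,300,000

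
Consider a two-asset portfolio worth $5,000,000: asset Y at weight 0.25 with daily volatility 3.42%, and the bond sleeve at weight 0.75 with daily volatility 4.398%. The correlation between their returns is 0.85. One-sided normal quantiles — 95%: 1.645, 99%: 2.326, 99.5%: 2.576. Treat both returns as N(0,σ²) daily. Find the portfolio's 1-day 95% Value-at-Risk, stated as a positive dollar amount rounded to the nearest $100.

σ_p² = 0.25²·3.42² + 0.75²·4.398² + 2·0.85·0.25·0.75·3.42·4.398 = 16.4055 (%²).
σ_p = √16.4055 = 4.050%.
VaR = 1.645 × 4.050% = 6.662%; on $5,000,000 that is $333,100.

$333,100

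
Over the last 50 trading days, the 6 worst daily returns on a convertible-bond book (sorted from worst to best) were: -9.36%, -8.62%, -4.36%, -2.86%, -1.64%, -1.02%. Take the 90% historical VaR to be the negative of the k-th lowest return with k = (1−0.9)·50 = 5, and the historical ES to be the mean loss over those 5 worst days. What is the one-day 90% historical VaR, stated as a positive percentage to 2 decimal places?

k = 5; the 5th lowest return is -1.64%, so VaR = 1.64%.

1.64%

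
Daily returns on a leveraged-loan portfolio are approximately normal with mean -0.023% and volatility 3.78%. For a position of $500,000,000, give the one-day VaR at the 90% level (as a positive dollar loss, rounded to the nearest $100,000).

At 90% one-sided, z = 1.282.
VaR = −μ + z·σ = −(-0.023%) + 1.282 × 3.78% = 4.869%.
On $500,000,000: 0.04869 × $500,000,000 = $24,345,000.

$24,300,000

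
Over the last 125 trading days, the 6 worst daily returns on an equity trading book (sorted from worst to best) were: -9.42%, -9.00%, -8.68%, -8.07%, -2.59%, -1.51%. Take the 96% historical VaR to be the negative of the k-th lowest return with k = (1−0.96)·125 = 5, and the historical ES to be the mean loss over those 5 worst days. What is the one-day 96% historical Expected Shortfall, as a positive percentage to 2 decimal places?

7.55%

The 5 worst returns sum to -37.76%.
ES = −(-37.76%) / 5 = 7.552% ≈ 7.55%.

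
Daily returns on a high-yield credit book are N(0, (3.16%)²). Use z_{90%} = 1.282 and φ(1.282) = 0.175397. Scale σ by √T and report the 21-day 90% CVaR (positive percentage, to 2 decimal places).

σ_{21d} = 3.16% × √21 = 14.481%.
ES multiplier = φ(z)/(1−α) = 0.175397/0.1 = 1.754.
ES = 14.481% × 1.754 = 25.400%.

25.40%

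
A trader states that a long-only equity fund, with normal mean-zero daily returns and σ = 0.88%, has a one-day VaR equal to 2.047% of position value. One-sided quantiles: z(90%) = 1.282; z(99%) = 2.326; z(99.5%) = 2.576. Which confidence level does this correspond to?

Implied z = VaR/σ = 2.047 / 0.88 = 2.326.
This matches z(99%) = 2.326.

99%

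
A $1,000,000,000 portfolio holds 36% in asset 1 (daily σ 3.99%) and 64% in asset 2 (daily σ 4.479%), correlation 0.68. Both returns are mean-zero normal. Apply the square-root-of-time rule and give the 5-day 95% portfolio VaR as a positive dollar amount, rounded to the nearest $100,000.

σ_p = √(0.36²·3.99² + 0.64²·4.479² + 2·0.68·0.36·0.64·3.99·4.479) = 3.985%.
σ_{5d} = 3.985% × √5 = 8.911%.
z(95%) = 1.645.
VaR = 1.645 × 8.911% = 14.659%; on $1,000,000,000 that is $146,590,000.

$146,600,000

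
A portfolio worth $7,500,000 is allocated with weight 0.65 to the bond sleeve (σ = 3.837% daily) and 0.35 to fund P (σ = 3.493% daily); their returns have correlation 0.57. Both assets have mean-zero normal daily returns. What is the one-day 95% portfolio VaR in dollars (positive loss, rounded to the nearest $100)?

σ_p² = 0.65²·3.837² + 0.35²·3.493² + 2·0.57·0.65·0.35·3.837·3.493 = 11.1909 (%²).
σ_p = √11.1909 = 3.345%.
At 95%, z = 1.645.
VaR = 1.645 × 3.345% = 5.503%; on $7,500,000 that is $412,725.

$412,700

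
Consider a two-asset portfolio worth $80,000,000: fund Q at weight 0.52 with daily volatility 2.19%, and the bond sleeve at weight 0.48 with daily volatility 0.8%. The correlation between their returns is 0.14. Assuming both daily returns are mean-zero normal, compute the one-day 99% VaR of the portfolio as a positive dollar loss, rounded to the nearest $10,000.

$2,330,000

σ_p² = 0.52²·2.19² + 0.48²·0.8² + 2·0.14·0.52·0.48·2.19·0.8 = 1.5668 (%²).
σ_p = √1.5668 = 1.252%.
At 99%, z = 2.326.
VaR = 2.326 × 1.252% = 2.912%; on $80,000,000 that is $2,329,600.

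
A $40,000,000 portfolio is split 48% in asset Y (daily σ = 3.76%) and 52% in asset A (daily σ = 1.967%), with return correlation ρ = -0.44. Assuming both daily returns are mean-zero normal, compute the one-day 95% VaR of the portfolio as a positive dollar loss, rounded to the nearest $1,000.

$1,077,000

σ_p² = 0.48²·3.76² + 0.52²·1.967² + 2·-0.44·0.48·0.52·3.76·1.967 = 2.6790 (%²).
σ_p = √2.6790 = 1.637%.
At 95%, z = 1.645.
VaR = 1.645 × 1.637% = 2.693%; on $40,000,000 that is $1,077,200.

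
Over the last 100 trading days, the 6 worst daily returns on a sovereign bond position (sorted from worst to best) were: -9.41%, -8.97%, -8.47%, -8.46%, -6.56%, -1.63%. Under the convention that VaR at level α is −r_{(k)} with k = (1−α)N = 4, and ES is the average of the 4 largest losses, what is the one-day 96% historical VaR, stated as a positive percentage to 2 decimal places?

8.46%

k = 4; the 4th lowest return is -8.46%, so VaR = 8.46%.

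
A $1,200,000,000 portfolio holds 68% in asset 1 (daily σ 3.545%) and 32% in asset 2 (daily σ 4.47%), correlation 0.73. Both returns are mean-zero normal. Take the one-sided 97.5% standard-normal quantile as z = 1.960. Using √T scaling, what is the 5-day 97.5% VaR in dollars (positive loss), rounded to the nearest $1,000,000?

$189,000,000

σ_p = √(0.68²·3.545² + 0.32²·4.47² + 2·0.73·0.68·0.32·3.545·4.47) = 3.590%.
σ_{5d} = 3.590% × √5 = 8.027%.
VaR = 1.960 × 8.027% = 15.733%; on $1,200,000,000 that is $188,796,000.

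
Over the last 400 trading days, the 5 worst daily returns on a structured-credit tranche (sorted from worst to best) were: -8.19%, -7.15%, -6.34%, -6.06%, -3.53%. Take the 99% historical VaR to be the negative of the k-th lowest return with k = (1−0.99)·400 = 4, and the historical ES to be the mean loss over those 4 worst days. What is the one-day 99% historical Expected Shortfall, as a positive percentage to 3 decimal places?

The 4 worst returns sum to -27.74%.
ES = −(-27.74%) / 4 = 6.935%.

6.935%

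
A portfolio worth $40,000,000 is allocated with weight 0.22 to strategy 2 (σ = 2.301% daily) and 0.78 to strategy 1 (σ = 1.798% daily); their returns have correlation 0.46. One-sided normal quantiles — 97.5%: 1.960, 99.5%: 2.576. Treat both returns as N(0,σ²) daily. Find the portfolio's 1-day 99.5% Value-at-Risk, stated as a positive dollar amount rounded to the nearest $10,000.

σ_p² = 0.22²·2.301² + 0.78²·1.798² + 2·0.46·0.22·0.78·2.301·1.798 = 2.8762 (%²).
σ_p = √2.8762 = 1.696%.
VaR = 2.576 × 1.696% = 4.369%; on $40,000,000 that is $1,747,600.

$1,750,000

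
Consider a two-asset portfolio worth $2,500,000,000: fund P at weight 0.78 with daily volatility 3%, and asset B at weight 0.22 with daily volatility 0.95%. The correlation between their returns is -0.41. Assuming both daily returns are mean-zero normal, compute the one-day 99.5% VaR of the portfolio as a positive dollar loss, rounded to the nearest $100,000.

σ_p² = 0.78²·3² + 0.22²·0.95² + 2·-0.41·0.78·0.22·3·0.95 = 5.1183 (%²).
σ_p = √5.1183 = 2.262%.
At 99.5%, z = 2.576.
VaR = 2.576 × 2.262% = 5.827%; on $2,500,000,000 that is $145,675,000.

$145,700,000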